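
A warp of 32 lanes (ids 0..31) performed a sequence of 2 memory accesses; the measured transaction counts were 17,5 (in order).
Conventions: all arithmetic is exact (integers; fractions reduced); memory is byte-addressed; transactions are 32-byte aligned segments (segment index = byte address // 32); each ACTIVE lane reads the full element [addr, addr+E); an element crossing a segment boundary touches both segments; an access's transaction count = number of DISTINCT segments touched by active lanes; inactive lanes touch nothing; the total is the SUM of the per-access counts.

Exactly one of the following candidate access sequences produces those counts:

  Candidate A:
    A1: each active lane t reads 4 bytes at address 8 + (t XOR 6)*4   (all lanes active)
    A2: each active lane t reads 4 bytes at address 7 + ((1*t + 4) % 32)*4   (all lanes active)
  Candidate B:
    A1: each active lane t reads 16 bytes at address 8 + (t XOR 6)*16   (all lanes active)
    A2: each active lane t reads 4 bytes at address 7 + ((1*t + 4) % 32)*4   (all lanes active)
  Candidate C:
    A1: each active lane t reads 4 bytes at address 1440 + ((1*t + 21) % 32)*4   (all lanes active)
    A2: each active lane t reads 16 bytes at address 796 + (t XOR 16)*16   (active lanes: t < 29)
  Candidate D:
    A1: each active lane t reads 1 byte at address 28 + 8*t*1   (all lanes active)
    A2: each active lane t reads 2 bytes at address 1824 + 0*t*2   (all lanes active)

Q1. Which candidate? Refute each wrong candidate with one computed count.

A: A1 gives 5 transactions, not 17
C: A1 gives 4 transactions, not 17
D: A1 gives 9 transactions, not 17
B: all counts match (17,5)

Answer: B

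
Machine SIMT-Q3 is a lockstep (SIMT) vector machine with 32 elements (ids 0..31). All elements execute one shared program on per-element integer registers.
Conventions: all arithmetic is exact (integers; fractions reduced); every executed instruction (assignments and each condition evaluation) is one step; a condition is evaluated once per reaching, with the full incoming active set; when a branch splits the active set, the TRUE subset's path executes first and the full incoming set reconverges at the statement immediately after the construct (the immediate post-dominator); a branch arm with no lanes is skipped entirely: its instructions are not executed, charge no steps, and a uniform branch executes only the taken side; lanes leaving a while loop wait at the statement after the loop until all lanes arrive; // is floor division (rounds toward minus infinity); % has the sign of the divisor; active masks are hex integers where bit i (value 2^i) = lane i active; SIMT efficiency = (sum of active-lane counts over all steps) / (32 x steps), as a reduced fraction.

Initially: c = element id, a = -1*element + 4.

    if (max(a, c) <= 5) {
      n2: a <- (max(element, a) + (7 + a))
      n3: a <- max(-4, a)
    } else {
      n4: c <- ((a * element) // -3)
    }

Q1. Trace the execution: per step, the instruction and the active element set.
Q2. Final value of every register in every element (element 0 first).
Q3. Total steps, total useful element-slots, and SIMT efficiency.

step 0: eval (max(a, c) <= 5)        0xffffffff
step 1: a <- (max(element, a) + (7 + a)) 0x0000003f
step 2: a <- max(-4, a)              0x0000003f
step 3: c <- ((a * element) // -3)   0xffffffc0

Answer: 4 steps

c: 0,1,2,3,4,5,4,7,10,15,20,25,32,39,46,55,64,73,84,95,106,119,132,145,160,175,190,207,224,241,260,279
a: 15,13,11,11,11,11,-2,-3,-4,-5,-6,-7,-8,-9,-10,-11,-12,-13,-14,-15,-16,-17,-18,-19,-20,-21,-22,-23,-24,-25,-26,-27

steps = 4; useful = 70; efficiency = 70/128 = 35/64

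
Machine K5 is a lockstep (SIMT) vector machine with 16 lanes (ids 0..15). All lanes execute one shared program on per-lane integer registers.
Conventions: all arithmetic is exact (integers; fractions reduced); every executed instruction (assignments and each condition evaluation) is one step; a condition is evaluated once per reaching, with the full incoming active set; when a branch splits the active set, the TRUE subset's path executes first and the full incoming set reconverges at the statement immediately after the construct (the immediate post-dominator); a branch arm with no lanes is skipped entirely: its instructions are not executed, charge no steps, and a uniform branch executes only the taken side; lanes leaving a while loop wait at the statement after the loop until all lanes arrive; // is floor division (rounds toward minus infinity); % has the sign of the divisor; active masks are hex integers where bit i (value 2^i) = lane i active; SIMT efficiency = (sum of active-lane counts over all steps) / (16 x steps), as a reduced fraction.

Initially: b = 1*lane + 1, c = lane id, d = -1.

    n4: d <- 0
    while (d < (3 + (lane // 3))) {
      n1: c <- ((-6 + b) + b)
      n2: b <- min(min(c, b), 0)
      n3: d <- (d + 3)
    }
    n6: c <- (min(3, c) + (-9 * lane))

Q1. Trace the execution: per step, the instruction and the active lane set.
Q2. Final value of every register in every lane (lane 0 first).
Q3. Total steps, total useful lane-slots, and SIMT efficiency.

step 0: d <- 0                       0xffff
step 1: eval (d < (3 + (lane // 3))) 0xffff
step 2: c <- ((-6 + b) + b)          0xffff
step 3: b <- min(min(c, b), 0)       0xffff
step 4: d <- (d + 3)                 0xffff
step 5: eval (d < (3 + (lane // 3))) 0xffff
step 6: c <- ((-6 + b) + b)          0xfff8
step 7: b <- min(min(c, b), 0)       0xfff8
step 8: d <- (d + 3)                 0xfff8
step 9: eval (d < (3 + (lane // 3))) 0xfff8
step 10: c <- ((-6 + b) + b)          0xf000
step 11: b <- min(min(c, b), 0)       0xf000
step 12: d <- (d + 3)                 0xf000
step 13: eval (d < (3 + (lane // 3))) 0xf000
step 14: c <- (min(3, c) + (-9 * lane)) 0xffff

Answer: 15 steps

b: -4,-2,0,-6,-6,-6,-6,-6,-6,-6,-6,-6,-18,-18,-18,-18
c: -4,-11,-18,-33,-42,-51,-60,-69,-78,-87,-96,-105,-126,-135,-144,-153
d: 3,3,3,6,6,6,6,6,6,6,6,6,9,9,9,9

steps = 15; useful = 180; efficiency = 180/240 = 3/4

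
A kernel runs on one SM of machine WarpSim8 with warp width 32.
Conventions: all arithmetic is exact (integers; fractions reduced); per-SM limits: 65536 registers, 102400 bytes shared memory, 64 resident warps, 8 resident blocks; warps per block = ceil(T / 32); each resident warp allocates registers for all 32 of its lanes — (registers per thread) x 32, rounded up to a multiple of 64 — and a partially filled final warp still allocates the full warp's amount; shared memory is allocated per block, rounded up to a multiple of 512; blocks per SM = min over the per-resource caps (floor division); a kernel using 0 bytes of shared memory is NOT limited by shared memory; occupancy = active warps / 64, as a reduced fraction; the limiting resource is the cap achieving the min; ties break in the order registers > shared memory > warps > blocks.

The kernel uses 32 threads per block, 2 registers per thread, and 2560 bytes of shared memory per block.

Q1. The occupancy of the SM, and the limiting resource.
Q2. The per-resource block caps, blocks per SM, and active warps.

Answer: occupancy 1/8, limited by blocks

registers: 1024 blocks
shared memory: 40 blocks
warps: 64 blocks
blocks: 8 blocks

Answer: 8 blocks, 8 active warps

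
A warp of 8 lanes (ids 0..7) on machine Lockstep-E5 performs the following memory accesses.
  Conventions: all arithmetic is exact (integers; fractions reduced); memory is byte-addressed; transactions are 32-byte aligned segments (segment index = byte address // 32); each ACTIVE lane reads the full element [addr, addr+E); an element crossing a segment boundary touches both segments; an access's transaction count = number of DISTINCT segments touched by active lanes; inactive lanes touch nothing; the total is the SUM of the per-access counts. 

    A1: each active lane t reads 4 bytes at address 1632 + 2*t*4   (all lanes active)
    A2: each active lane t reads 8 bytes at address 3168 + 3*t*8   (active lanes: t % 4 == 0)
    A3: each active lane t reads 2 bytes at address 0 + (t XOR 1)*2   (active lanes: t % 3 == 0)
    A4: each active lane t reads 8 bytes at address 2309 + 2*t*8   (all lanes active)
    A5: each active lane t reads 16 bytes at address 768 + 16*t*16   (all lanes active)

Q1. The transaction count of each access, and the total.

A1: 2 transactions
A2: 2 transactions
A3: 1 transaction
A4: 4 transactions
A5: 8 transactions

Answer: 2,2,1,4,8; total 17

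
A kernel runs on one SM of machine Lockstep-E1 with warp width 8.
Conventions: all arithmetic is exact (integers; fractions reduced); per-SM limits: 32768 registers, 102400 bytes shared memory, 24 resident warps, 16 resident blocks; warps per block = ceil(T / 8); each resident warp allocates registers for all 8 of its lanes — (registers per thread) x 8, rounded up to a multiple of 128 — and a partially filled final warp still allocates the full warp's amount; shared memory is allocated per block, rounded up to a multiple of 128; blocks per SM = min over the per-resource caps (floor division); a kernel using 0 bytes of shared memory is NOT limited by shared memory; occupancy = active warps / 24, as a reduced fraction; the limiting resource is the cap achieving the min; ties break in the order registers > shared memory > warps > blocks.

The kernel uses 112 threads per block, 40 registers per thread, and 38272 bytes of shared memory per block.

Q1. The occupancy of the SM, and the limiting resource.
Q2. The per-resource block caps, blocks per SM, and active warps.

Answer: occupancy 7/12, limited by warps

registers: 6 blocks
shared memory: 2 blocks
warps: 1 block
blocks: 16 blocks

Answer: 1 block, 14 active warps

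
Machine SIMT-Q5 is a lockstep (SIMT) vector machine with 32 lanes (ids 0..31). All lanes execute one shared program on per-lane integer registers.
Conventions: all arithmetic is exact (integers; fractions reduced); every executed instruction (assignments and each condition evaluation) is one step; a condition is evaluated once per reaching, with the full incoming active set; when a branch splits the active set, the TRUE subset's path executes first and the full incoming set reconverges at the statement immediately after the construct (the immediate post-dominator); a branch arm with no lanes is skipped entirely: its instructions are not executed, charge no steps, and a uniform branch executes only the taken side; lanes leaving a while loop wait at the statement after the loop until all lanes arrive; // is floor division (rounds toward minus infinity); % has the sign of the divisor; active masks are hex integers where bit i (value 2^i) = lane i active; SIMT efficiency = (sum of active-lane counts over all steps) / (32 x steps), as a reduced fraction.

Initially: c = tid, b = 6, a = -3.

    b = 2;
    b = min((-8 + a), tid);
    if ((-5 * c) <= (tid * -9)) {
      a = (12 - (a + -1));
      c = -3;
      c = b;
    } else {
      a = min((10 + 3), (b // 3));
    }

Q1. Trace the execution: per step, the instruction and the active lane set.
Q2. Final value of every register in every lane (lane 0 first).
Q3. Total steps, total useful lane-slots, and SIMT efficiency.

step 0: b <- 2                       0xffffffff
step 1: b <- min((-8 + a), tid)      0xffffffff
step 2: eval ((-5 * c) <= (tid * -9)) 0xffffffff
step 3: a <- (12 - (a + -1))         0x00000001
step 4: c <- -3                      0x00000001
step 5: c <- b                       0x00000001
step 6: a <- min((10 + 3), (b // 3)) 0xfffffffe

Answer: 7 steps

c: -11,1,2,3,4,5,6,7,8,9,10,11,12,13,14,15,16,17,18,19,20,21,22,23,24,25,26,27,28,29,30,31
b: -11,-11,-11,-11,-11,-11,-11,-11,-11,-11,-11,-11,-11,-11,-11,-11,-11,-11,-11,-11,-11,-11,-11,-11,-11,-11,-11,-11,-11,-11,-11,-11
a: 16,-4,-4,-4,-4,-4,-4,-4,-4,-4,-4,-4,-4,-4,-4,-4,-4,-4,-4,-4,-4,-4,-4,-4,-4,-4,-4,-4,-4,-4,-4,-4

steps = 7; useful = 130; efficiency = 130/224 = 65/112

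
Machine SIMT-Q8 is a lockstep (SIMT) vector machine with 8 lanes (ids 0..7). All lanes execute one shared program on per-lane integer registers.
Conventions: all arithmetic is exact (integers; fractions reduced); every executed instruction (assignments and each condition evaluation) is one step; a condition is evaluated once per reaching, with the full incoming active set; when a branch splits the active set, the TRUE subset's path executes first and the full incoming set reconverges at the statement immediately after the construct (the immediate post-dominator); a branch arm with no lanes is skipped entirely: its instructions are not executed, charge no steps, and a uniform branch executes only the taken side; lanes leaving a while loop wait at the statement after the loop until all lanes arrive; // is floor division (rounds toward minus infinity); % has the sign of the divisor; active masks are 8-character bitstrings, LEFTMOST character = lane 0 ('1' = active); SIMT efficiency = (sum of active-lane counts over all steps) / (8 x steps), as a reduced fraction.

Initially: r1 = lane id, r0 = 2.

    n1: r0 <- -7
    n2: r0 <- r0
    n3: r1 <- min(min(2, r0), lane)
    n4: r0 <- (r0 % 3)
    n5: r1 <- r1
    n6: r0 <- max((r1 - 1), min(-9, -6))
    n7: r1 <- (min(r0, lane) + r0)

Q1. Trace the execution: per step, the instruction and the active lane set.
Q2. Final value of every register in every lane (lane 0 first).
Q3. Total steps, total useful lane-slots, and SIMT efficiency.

step 0: r0 <- -7                     11111111
step 1: r0 <- r0                     11111111
step 2: r1 <- min(min(2, r0), lane)  11111111
step 3: r0 <- (r0 % 3)               11111111
step 4: r1 <- r1                     11111111
step 5: r0 <- max((r1 - 1), min(-9, -6)) 11111111
step 6: r1 <- (min(r0, lane) + r0)   11111111

Answer: 7 steps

r1: -16,-16,-16,-16,-16,-16,-16,-16
r0: -8,-8,-8,-8,-8,-8,-8,-8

steps = 7; useful = 56; efficiency = 56/56 = 1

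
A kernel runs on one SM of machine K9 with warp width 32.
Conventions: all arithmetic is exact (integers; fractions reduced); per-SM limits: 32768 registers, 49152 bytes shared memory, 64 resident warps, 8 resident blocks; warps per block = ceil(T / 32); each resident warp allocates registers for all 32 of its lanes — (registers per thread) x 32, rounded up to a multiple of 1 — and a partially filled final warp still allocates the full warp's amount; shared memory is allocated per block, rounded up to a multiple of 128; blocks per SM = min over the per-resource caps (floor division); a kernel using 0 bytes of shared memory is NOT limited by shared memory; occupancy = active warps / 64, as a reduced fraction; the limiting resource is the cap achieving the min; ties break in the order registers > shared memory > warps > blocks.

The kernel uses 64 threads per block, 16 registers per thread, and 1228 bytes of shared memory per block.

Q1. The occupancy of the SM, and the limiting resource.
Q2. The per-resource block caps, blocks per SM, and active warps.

Answer: occupancy 1/4, limited by blocks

registers: 32 blocks
shared memory: 38 blocks
warps: 32 blocks
blocks: 8 blocks

Answer: 8 blocks, 16 active warps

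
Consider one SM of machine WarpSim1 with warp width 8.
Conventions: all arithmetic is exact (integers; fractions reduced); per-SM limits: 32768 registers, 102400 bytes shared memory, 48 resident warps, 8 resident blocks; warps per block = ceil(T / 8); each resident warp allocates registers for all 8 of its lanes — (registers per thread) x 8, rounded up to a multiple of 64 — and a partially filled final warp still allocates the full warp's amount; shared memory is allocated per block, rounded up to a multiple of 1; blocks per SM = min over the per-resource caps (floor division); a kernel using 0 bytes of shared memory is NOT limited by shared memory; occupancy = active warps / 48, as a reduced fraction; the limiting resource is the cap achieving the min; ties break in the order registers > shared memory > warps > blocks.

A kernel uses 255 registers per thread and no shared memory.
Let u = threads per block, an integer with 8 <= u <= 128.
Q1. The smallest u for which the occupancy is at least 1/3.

Answer: u = 9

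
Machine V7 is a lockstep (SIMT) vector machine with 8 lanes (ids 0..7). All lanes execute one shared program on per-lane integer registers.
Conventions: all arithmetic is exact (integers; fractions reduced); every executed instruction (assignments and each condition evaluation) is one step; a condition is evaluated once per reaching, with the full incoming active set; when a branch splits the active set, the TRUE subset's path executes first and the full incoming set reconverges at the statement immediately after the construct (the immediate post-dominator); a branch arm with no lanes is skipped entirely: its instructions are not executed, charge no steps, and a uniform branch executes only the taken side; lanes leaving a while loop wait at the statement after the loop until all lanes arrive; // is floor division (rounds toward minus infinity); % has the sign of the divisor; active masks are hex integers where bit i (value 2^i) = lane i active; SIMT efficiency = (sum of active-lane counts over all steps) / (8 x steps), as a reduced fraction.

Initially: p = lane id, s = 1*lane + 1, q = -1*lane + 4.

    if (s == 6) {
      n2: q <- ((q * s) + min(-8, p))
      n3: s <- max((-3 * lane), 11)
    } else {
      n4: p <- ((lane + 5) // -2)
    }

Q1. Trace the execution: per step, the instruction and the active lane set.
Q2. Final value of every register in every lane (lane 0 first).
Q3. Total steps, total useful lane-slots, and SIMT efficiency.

step 0: eval (s == 6)                0xff
step 1: q <- ((q * s) + min(-8, p))  0x20
step 2: s <- max((-3 * lane), 11)    0x20
step 3: p <- ((lane + 5) // -2)      0xdf

Answer: 4 steps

p: -3,-3,-4,-4,-5,5,-6,-6
s: 1,2,3,4,5,11,7,8
q: 4,3,2,1,0,-14,-2,-3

steps = 4; useful = 17; efficiency = 17/32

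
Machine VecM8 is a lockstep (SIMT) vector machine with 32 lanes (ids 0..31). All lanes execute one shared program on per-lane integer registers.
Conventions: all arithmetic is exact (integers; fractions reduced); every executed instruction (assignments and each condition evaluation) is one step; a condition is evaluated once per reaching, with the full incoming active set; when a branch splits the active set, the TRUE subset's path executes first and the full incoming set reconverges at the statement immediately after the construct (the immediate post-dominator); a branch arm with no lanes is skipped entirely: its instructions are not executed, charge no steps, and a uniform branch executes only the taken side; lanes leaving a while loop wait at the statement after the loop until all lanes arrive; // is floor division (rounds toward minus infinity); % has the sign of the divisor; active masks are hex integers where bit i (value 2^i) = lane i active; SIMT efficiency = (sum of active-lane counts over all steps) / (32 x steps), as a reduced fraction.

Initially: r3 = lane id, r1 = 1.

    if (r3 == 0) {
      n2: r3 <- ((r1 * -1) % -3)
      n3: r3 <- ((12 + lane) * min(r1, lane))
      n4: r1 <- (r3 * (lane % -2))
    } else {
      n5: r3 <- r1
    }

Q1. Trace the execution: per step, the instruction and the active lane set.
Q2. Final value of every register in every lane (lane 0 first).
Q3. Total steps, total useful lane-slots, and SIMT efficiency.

step 0: eval (r3 == 0)               0xffffffff
step 1: r3 <- ((r1 * -1) % -3)       0x00000001
step 2: r3 <- ((12 + lane) * min(r1, lane)) 0x00000001
step 3: r1 <- (r3 * (lane % -2))     0x00000001
step 4: r3 <- r1                     0xfffffffe

Answer: 5 steps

r3: 0,1,1,1,1,1,1,1,1,1,1,1,1,1,1,1,1,1,1,1,1,1,1,1,1,1,1,1,1,1,1,1
r1: 0,1,1,1,1,1,1,1,1,1,1,1,1,1,1,1,1,1,1,1,1,1,1,1,1,1,1,1,1,1,1,1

steps = 5; useful = 66; efficiency = 66/160 = 33/80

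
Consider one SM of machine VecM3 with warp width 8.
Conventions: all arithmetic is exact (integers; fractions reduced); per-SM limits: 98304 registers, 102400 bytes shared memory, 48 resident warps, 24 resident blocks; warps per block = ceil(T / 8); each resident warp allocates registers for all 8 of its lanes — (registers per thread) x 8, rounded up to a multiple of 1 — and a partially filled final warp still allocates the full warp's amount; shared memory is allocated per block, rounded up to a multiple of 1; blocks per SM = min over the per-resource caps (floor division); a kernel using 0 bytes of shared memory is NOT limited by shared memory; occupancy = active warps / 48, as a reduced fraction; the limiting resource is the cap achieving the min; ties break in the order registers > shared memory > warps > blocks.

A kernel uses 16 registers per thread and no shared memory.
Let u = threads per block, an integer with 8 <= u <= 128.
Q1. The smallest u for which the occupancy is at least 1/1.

Answer: u = 9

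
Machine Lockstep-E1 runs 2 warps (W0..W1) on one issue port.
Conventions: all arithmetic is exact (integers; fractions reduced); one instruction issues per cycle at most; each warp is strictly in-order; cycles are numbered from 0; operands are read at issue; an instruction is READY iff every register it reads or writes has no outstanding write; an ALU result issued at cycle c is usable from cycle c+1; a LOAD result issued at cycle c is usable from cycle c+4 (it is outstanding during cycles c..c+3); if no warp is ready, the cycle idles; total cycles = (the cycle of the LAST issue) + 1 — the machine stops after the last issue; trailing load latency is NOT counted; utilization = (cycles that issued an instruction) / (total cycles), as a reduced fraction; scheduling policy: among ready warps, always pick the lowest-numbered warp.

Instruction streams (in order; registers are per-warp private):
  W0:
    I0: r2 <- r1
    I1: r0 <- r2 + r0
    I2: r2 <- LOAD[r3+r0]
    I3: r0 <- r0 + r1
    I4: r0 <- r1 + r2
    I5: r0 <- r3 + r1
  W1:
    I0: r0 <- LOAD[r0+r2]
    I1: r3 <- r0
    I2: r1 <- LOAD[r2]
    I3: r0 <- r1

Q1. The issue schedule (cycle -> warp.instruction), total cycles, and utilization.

cycle 0: W0.I0
cycle 1: W0.I1
cycle 2: W0.I2
cycle 3: W0.I3
cycle 4: W1.I0
cycle 5: idle
cycle 6: W0.I4
cycle 7: W0.I5
cycle 8: W1.I1
cycle 9: W1.I2
cycle 10: idle
cycle 11: idle
cycle 12: idle
cycle 13: W1.I3

Answer: 14 cycles, utilization 5/7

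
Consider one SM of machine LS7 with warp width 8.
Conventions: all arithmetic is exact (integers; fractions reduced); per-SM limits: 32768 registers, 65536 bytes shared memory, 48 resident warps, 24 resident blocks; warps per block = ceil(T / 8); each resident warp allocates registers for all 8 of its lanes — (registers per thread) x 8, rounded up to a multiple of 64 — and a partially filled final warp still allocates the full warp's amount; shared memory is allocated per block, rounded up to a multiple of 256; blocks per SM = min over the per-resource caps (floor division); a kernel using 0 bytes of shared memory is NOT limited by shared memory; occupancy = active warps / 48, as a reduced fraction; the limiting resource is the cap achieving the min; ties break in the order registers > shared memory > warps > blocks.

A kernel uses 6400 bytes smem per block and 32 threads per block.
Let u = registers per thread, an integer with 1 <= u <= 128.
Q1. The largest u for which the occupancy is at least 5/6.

Answer: u = 96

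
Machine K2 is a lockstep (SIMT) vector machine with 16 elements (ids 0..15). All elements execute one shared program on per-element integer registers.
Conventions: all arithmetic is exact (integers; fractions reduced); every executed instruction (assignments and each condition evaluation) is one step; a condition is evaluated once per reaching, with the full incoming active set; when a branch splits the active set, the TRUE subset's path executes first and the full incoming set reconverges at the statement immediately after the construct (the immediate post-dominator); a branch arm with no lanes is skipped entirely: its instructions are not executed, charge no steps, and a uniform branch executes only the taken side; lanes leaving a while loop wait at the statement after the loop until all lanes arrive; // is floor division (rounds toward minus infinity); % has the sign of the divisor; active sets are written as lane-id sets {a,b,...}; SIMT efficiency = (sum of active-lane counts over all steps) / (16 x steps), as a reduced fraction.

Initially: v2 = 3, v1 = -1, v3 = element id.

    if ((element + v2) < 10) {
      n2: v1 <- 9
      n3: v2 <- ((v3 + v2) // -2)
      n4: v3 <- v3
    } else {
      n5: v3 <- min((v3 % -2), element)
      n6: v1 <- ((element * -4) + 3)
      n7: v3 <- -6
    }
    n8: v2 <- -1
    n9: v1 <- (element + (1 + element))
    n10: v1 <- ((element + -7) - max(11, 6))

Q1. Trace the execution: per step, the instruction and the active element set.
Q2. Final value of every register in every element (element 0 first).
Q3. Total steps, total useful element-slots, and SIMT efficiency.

step 0: eval ((element + v2) < 10)   {0,1,2,3,4,5,6,7,8,9,10,11,12,13,14,15}
step 1: v1 <- 9                      {0,1,2,3,4,5,6}
step 2: v2 <- ((v3 + v2) // -2)      {0,1,2,3,4,5,6}
step 3: v3 <- v3                     {0,1,2,3,4,5,6}
step 4: v3 <- min((v3 % -2), element) {7,8,9,10,11,12,13,14,15}
step 5: v1 <- ((element * -4) + 3)   {7,8,9,10,11,12,13,14,15}
step 6: v3 <- -6                     {7,8,9,10,11,12,13,14,15}
step 7: v2 <- -1                     {0,1,2,3,4,5,6,7,8,9,10,11,12,13,14,15}
step 8: v1 <- (element + (1 + element)) {0,1,2,3,4,5,6,7,8,9,10,11,12,13,14,15}
step 9: v1 <- ((element + -7) - max(11, 6)) {0,1,2,3,4,5,6,7,8,9,10,11,12,13,14,15}

Answer: 10 steps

v2: -1,-1,-1,-1,-1,-1,-1,-1,-1,-1,-1,-1,-1,-1,-1,-1
v1: -18,-17,-16,-15,-14,-13,-12,-11,-10,-9,-8,-7,-6,-5,-4,-3
v3: 0,1,2,3,4,5,6,-6,-6,-6,-6,-6,-6,-6,-6,-6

steps = 10; useful = 112; efficiency = 112/160 = 7/10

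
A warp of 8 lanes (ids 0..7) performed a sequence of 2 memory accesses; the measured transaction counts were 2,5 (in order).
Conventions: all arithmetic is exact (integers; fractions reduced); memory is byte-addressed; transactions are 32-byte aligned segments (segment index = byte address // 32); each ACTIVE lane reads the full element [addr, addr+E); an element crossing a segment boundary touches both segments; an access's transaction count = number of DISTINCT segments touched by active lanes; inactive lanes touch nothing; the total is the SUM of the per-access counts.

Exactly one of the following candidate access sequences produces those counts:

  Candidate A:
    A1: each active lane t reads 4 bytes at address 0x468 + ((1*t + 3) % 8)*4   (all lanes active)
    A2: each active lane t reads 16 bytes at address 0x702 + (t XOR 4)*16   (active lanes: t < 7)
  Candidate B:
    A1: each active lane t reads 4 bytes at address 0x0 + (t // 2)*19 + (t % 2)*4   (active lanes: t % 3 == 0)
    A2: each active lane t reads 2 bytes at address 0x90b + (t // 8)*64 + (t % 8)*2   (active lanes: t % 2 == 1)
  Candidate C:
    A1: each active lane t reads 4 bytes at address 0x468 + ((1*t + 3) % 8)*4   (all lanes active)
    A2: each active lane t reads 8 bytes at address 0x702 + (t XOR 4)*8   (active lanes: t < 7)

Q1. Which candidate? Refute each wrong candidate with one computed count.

B: A2 gives 1 transaction, not 5
C: A2 gives 3 transactions, not 5
A: all counts match (2,5)

Answer: A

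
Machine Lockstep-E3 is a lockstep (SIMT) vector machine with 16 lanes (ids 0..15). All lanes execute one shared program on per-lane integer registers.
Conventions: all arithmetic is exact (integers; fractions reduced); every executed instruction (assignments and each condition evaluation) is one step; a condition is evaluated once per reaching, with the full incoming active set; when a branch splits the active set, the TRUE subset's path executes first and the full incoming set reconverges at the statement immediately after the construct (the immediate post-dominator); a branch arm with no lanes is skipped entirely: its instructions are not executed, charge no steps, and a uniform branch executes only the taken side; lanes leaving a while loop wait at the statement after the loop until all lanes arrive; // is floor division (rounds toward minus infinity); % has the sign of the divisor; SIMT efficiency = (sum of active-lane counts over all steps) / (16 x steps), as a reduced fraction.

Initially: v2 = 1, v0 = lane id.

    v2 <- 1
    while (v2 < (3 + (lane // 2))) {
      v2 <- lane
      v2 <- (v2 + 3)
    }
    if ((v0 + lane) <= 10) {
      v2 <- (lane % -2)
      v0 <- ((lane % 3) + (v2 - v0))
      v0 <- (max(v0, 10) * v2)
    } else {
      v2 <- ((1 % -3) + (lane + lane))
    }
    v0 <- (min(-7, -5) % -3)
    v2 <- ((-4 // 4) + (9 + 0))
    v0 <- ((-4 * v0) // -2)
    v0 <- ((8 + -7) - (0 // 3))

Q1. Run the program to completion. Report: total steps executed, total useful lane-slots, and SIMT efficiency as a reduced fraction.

Answer: 14 steps, 188 useful, 47/56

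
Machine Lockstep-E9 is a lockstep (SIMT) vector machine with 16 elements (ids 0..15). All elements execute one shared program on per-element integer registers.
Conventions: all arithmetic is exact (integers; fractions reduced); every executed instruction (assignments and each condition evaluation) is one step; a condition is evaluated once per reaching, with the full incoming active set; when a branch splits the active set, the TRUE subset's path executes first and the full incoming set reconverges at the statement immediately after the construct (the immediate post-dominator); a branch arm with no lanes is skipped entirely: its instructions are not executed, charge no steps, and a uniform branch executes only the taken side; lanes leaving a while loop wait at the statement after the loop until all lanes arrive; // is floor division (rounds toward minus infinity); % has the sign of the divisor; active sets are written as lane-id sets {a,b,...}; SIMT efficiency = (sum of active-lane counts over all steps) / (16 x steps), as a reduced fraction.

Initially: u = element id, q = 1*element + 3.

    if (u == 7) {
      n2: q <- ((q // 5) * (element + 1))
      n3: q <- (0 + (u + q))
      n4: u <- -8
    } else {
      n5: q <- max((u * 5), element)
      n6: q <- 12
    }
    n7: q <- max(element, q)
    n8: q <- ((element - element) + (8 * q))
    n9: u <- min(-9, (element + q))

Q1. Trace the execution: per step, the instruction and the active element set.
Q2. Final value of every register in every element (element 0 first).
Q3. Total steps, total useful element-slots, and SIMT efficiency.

step 0: eval (u == 7)                {0,1,2,3,4,5,6,7,8,9,10,11,12,13,14,15}
step 1: q <- ((q // 5) * (element + 1)) {7}
step 2: q <- (0 + (u + q))           {7}
step 3: u <- -8                      {7}
step 4: q <- max((u * 5), element)   {0,1,2,3,4,5,6,8,9,10,11,12,13,14,15}
step 5: q <- 12                      {0,1,2,3,4,5,6,8,9,10,11,12,13,14,15}
step 6: q <- max(element, q)         {0,1,2,3,4,5,6,7,8,9,10,11,12,13,14,15}
step 7: q <- ((element - element) + (8 * q)) {0,1,2,3,4,5,6,7,8,9,10,11,12,13,14,15}
step 8: u <- min(-9, (element + q))  {0,1,2,3,4,5,6,7,8,9,10,11,12,13,14,15}

Answer: 9 steps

u: -9,-9,-9,-9,-9,-9,-9,-9,-9,-9,-9,-9,-9,-9,-9,-9
q: 96,96,96,96,96,96,96,184,96,96,96,96,96,104,112,120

steps = 9; useful = 97; efficiency = 97/144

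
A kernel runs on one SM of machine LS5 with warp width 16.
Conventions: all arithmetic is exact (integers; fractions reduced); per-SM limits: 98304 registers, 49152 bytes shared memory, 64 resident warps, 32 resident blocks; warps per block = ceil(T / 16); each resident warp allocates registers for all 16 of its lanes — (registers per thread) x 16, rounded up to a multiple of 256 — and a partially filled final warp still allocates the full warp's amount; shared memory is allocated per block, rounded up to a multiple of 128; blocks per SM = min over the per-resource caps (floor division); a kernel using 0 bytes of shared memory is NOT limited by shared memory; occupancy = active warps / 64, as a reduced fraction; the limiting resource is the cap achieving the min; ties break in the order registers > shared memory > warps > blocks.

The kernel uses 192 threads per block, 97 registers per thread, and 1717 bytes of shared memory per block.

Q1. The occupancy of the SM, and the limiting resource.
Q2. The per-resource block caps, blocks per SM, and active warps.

Answer: occupancy 3/4, limited by registers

registers: 4 blocks
shared memory: 27 blocks
warps: 5 blocks
blocks: 32 blocks

Answer: 4 blocks, 48 active warps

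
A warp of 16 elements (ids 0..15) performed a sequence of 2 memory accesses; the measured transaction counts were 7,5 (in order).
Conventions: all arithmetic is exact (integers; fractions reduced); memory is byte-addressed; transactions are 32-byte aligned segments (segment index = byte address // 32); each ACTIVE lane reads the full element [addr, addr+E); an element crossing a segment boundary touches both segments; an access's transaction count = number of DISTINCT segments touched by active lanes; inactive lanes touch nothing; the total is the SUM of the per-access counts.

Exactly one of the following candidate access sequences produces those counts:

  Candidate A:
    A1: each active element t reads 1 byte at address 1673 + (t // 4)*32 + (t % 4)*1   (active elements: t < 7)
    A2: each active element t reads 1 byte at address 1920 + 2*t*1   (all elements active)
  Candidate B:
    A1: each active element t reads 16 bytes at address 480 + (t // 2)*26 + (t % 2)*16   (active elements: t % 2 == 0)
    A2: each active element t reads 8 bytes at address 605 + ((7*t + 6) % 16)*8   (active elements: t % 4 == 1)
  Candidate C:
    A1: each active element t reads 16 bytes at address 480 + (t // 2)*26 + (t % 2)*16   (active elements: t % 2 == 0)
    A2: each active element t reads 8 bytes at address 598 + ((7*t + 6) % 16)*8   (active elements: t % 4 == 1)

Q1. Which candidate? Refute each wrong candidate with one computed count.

A: A1 gives 2 transactions, not 7
B: A2 gives 4 transactions, not 5
C: all counts match (7,5)

Answer: C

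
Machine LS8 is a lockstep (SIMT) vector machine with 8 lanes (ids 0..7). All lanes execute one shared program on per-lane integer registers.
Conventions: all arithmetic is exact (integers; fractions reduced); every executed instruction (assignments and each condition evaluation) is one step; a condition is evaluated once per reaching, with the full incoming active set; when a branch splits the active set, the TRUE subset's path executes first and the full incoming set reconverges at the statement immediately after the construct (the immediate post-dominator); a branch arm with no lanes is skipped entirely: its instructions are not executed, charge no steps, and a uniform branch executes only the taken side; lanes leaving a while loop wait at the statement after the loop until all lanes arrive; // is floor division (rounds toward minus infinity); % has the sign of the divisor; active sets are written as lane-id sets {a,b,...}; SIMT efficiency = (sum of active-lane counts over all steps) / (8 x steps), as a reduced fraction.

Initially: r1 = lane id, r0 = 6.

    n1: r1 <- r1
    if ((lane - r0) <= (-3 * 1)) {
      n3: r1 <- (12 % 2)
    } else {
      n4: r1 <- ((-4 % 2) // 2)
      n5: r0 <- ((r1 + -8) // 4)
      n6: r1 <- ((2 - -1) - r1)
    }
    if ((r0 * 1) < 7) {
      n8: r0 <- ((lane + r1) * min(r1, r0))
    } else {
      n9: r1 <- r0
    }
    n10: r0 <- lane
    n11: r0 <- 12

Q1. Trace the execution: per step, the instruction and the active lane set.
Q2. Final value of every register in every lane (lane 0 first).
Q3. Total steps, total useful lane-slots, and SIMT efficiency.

step 0: r1 <- r1                     {0,1,2,3,4,5,6,7}
step 1: eval ((lane - r0) <= (-3 * 1)) {0,1,2,3,4,5,6,7}
step 2: r1 <- (12 % 2)               {0,1,2,3}
step 3: r1 <- ((-4 % 2) // 2)        {4,5,6,7}
step 4: r0 <- ((r1 + -8) // 4)       {4,5,6,7}
step 5: r1 <- ((2 - -1) - r1)        {4,5,6,7}
step 6: eval ((r0 * 1) < 7)          {0,1,2,3,4,5,6,7}
step 7: r0 <- ((lane + r1) * min(r1, r0)) {0,1,2,3,4,5,6,7}
step 8: r0 <- lane                   {0,1,2,3,4,5,6,7}
step 9: r0 <- 12                     {0,1,2,3,4,5,6,7}

Answer: 10 steps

r1: 0,0,0,0,3,3,3,3
r0: 12,12,12,12,12,12,12,12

steps = 10; useful = 64; efficiency = 64/80 = 4/5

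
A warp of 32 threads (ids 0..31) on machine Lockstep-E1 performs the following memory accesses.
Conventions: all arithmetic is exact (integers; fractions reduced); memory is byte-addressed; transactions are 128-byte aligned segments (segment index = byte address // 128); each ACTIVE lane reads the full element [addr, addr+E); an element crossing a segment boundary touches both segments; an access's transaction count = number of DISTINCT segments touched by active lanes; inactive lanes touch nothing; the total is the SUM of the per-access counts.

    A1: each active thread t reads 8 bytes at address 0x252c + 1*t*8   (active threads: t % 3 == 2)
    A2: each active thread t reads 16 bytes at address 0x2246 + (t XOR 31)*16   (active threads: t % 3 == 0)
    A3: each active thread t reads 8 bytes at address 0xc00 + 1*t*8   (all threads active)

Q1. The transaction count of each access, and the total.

A1: 3 transactions
A2: 5 transactions
A3: 2 transactions

Answer: 3,5,2; total 10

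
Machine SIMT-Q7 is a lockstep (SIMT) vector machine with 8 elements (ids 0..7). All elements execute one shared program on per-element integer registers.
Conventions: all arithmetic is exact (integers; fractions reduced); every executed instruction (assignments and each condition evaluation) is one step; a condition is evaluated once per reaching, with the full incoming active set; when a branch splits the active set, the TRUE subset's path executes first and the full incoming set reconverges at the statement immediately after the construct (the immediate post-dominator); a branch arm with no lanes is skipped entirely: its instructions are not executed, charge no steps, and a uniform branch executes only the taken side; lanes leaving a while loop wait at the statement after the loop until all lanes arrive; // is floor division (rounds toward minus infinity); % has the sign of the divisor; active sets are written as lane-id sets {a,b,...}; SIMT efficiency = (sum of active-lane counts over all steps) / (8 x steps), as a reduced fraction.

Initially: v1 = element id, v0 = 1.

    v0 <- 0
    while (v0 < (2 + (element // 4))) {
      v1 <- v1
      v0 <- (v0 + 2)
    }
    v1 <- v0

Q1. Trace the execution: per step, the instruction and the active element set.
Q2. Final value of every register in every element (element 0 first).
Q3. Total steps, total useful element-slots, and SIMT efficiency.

step 0: v0 <- 0                      {0,1,2,3,4,5,6,7}
step 1: eval (v0 < (2 + (element // 4))) {0,1,2,3,4,5,6,7}
step 2: v1 <- v1                     {0,1,2,3,4,5,6,7}
step 3: v0 <- (v0 + 2)               {0,1,2,3,4,5,6,7}
step 4: eval (v0 < (2 + (element // 4))) {0,1,2,3,4,5,6,7}
step 5: v1 <- v1                     {4,5,6,7}
step 6: v0 <- (v0 + 2)               {4,5,6,7}
step 7: eval (v0 < (2 + (element // 4))) {4,5,6,7}
step 8: v1 <- v0                     {0,1,2,3,4,5,6,7}

Answer: 9 steps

v1: 2,2,2,2,4,4,4,4
v0: 2,2,2,2,4,4,4,4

steps = 9; useful = 60; efficiency = 60/72 = 5/6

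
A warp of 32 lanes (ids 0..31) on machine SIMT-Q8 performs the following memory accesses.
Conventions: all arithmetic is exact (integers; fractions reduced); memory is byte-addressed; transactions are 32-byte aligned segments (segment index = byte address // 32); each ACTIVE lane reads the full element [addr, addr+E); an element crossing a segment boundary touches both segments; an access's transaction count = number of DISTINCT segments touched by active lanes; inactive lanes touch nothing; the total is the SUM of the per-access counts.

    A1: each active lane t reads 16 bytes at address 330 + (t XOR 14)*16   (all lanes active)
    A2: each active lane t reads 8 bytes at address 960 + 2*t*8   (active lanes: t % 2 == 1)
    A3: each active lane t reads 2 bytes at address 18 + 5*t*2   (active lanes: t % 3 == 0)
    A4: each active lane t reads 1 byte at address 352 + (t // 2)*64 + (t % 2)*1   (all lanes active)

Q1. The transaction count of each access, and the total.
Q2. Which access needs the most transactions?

A1: 17 transactions
A2: 16 transactions
A3: 10 transactions
A4: 16 transactions

Answer: 17,16,10,16; total 59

Answer: A1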